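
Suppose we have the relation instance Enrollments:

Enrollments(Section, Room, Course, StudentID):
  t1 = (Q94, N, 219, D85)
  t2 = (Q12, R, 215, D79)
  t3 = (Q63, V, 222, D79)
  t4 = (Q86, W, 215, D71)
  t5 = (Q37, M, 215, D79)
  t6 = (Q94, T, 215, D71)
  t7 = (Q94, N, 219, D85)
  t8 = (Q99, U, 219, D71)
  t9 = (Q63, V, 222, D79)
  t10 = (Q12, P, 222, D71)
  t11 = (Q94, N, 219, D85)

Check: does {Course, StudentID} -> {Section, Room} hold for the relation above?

No

(Course=219, StudentID=D85): rows 1, 7, 11 → {Section,Room} = (Q94, N), (Q94, N), (Q94, N) ✓
(Course=215, StudentID=D79): rows 2, 5 → {Section,Room} takes values {(Q12, R), (Q37, M)} — violation
(Course=222, StudentID=D79): rows 3, 9 → {Section,Room} = (Q63, V), (Q63, V) ✓
(Course=215, StudentID=D71): rows 4, 6 → {Section,Room} takes values {(Q86, W), (Q94, T)} — violation
(Course=219, StudentID=D71): row 8 → {Section,Room} = (Q99, U) ✓
(Course=222, StudentID=D71): row 10 → {Section,Room} = (Q12, P) ✓
Two rows agree on {Course, StudentID} but differ on {Section, Room}, so {Course, StudentID} -> {Section, Room} does not hold.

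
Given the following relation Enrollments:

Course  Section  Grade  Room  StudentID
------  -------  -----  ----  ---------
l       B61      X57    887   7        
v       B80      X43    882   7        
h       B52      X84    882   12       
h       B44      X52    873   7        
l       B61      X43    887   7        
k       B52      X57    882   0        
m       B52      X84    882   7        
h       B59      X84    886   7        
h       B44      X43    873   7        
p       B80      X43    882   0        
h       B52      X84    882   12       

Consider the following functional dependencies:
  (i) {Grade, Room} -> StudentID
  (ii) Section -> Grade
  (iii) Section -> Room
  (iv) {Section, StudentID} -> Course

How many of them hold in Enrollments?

2

(i) {Grade, Room} -> StudentID: (Grade=X43, Room=882): 2 rows → StudentID takes values {7, 0} — violation; (Grade=X84, Room=882): 3 rows → StudentID takes values {12, 7} — violation — fails.
(ii) Section -> Grade: Section=B61: 2 rows → Grade takes values {X57, X43} — violation; Section=B52: 4 rows → Grade takes values {X84, X57} — violation; Section=B44: 2 rows → Grade takes values {X52, X43} — violation — fails.
(iii) Section -> Room: every LHS value maps to a single RHS value — holds.
(iv) {Section, StudentID} -> Course: every LHS value maps to a single RHS value — holds.
2 of the 4 dependencies hold.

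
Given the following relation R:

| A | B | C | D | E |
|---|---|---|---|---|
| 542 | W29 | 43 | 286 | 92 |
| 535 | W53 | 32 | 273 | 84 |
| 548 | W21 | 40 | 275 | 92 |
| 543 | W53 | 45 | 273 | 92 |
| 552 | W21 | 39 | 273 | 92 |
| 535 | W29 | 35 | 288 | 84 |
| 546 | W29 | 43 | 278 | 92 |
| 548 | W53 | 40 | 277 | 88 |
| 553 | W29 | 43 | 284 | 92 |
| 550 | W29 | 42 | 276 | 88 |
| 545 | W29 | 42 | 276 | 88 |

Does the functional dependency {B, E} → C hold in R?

No

(B=W29, E=92): 3 rows → C = 43, 43, 43 ✓
(B=W53, E=84): 1 row → C = 32 ✓
(B=W21, E=92): 2 rows → C takes values {40, 39} — violation
(B=W53, E=92): 1 row → C = 45 ✓
(B=W29, E=84): 1 row → C = 35 ✓
(B=W53, E=88): 1 row → C = 40 ✓
(B=W29, E=88): 2 rows → C = 42, 42 ✓
Two rows agree on {B, E} but differ on C, so {B, E} → C does not hold.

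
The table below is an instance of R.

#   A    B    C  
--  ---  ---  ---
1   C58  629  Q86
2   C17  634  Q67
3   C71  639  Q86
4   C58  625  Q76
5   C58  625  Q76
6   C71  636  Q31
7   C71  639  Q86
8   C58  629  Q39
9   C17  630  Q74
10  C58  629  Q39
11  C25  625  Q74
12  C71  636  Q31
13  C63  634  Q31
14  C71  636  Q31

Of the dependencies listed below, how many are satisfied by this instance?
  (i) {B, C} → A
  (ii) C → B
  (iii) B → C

(i) {B, C} → A: every LHS value maps to a single RHS value — holds.
(ii) C → B: C=Q86: rows 1, 3, 7 → B takes values {629, 639} — violation; C=Q31: rows 6, 12, 13, 14 → B takes values {636, 634} — violation; C=Q74: rows 9, 11 → B takes values {630, 625} — violation — fails.
(iii) B → C: B=629: rows 1, 8, 10 → C takes values {Q86, Q39} — violation; B=634: rows 2, 13 → C takes values {Q67, Q31} — violation; B=625: rows 4, 5, 11 → C takes values {Q76, Q74} — violation — fails.
1 of the 3 dependencies holds.

1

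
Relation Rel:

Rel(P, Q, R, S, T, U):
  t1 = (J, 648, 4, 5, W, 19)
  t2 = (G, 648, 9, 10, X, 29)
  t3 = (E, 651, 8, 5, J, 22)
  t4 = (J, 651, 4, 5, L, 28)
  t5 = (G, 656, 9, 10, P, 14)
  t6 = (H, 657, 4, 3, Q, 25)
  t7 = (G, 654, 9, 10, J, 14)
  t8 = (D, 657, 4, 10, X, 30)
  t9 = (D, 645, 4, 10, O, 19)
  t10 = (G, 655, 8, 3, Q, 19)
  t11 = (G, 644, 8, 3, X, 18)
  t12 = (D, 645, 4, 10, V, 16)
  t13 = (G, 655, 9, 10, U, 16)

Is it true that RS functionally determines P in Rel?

(R=4, S=5): rows 1, 4 → P = J, J ✓
(R=9, S=10): rows 2, 5, 7, 13 → P = G, G, G, G ✓
(R=8, S=5): row 3 → P = E ✓
(R=4, S=3): row 6 → P = H ✓
(R=4, S=10): rows 8, 9, 12 → P = D, D, D ✓
(R=8, S=3): rows 10, 11 → P = G, G ✓
Every RS value is associated with a single P value, so RS -> P holds.

Yes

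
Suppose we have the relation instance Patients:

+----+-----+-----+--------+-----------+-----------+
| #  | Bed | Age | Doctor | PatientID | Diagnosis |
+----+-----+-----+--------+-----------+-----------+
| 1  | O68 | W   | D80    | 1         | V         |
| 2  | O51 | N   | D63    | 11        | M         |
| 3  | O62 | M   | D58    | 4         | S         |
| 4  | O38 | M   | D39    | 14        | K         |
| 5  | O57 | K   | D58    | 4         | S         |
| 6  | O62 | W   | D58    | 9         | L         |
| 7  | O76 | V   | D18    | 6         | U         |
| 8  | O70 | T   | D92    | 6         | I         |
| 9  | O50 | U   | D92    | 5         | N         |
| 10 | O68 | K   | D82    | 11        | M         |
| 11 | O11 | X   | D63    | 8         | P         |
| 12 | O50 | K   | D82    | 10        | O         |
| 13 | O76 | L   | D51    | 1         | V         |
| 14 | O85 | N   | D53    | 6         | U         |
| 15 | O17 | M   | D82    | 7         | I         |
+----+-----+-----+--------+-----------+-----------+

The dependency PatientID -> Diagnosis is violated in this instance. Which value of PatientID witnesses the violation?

6

PatientID=1: rows 1, 13 → Diagnosis = V, V ✓
PatientID=11: rows 2, 10 → Diagnosis = M, M ✓
PatientID=4: rows 3, 5 → Diagnosis = S, S ✓
PatientID=14: row 4 → Diagnosis = K ✓
PatientID=9: row 6 → Diagnosis = L ✓
PatientID=6: rows 7, 8, 14 → Diagnosis takes values {U, I} — violation
PatientID=5: row 9 → Diagnosis = N ✓
PatientID=8: row 11 → Diagnosis = P ✓
PatientID=10: row 12 → Diagnosis = O ✓
PatientID=7: row 15 → Diagnosis = I ✓
The only PatientID value with inconsistent Diagnosis is PatientID=6.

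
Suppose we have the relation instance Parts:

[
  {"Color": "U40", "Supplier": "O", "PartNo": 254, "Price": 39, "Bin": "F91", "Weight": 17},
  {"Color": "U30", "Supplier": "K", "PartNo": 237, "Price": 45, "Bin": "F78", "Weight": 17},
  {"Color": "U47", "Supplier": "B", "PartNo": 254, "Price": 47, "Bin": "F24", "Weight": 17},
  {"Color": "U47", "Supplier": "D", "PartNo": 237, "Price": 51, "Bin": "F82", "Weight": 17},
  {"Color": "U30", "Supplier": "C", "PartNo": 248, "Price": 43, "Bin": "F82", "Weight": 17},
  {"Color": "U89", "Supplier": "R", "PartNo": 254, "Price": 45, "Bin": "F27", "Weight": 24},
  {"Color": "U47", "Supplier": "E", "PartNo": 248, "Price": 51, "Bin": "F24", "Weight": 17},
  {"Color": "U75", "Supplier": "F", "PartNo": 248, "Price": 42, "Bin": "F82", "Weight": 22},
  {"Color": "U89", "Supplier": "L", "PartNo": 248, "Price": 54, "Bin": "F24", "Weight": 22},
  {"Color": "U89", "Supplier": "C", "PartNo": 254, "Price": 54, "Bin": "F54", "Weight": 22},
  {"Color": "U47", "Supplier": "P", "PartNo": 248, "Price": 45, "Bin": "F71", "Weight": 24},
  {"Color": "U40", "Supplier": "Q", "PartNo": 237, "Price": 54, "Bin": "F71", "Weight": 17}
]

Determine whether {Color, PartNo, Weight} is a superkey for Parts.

All 12 rows have distinct {Color, PartNo, Weight} values, so {Color, PartNo, Weight} → (all attributes) holds and {Color, PartNo, Weight} is a superkey.

Yes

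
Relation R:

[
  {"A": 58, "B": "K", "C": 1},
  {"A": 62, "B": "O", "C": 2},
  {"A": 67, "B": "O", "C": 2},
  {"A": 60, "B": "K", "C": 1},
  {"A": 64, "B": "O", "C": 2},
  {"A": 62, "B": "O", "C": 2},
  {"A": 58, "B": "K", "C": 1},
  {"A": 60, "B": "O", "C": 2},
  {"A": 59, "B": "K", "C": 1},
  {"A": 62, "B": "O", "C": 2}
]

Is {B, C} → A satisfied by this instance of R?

(B=K, C=1): 4 rows → A takes values {58, 60, 59} — violation
(B=O, C=2): 6 rows → A takes values {62, 67, 64, 60} — violation
Two rows agree on {B, C} but differ on A, so {B, C} → A does not hold.

No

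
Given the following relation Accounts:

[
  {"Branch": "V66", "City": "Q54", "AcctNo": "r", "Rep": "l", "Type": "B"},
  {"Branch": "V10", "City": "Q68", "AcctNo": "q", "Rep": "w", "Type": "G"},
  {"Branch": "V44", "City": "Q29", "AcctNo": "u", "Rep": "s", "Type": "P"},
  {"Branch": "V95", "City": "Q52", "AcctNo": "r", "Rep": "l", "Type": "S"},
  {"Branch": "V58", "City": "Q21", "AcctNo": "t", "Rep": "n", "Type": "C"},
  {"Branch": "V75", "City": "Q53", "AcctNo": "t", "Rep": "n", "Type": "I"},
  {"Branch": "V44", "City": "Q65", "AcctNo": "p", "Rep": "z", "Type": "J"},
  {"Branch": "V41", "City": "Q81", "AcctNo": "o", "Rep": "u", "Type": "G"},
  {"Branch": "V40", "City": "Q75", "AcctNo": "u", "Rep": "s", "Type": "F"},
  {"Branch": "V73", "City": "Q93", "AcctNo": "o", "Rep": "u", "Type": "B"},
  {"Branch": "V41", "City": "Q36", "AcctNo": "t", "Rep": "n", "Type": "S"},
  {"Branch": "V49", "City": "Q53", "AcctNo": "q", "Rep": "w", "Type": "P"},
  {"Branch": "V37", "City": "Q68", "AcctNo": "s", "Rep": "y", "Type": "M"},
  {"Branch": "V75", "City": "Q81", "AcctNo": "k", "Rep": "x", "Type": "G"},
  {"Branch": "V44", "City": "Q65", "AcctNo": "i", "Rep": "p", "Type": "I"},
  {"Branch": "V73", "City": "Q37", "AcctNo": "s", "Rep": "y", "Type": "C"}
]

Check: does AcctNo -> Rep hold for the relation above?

Yes

AcctNo=r: 2 rows → Rep = l, l ✓
AcctNo=q: 2 rows → Rep = w, w ✓
AcctNo=u: 2 rows → Rep = s, s ✓
AcctNo=t: 3 rows → Rep = n, n, n ✓
AcctNo=p: 1 row → Rep = z ✓
AcctNo=o: 2 rows → Rep = u, u ✓
AcctNo=s: 2 rows → Rep = y, y ✓
AcctNo=k: 1 row → Rep = x ✓
AcctNo=i: 1 row → Rep = p ✓
Every AcctNo value is associated with a single Rep value, so AcctNo -> Rep holds.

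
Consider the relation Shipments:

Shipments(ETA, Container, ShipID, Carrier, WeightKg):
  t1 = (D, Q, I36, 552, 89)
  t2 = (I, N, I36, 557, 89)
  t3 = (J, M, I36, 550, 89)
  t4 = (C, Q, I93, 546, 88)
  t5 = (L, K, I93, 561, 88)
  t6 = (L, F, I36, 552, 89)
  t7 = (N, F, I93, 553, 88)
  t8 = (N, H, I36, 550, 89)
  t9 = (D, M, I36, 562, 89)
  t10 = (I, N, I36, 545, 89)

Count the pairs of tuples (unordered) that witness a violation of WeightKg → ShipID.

WeightKg=89: all 7 rows agree on ShipID — 0 pairs.
WeightKg=88: all 3 rows agree on ShipID — 0 pairs.

0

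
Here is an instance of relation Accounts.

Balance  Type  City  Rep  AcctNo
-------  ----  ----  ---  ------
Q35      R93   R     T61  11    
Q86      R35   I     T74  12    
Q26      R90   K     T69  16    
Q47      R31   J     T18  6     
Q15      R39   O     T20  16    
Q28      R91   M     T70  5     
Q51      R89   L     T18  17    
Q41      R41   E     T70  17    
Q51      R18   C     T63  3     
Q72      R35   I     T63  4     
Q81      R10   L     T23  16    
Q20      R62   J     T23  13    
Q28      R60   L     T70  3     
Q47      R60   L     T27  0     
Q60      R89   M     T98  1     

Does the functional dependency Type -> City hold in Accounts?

Type=R93: 1 row → City = R ✓
Type=R35: 2 rows → City = I, I ✓
Type=R90: 1 row → City = K ✓
Type=R31: 1 row → City = J ✓
Type=R39: 1 row → City = O ✓
Type=R91: 1 row → City = M ✓
Type=R89: 2 rows → City takes values {L, M} — violation
Type=R41: 1 row → City = E ✓
Type=R18: 1 row → City = C ✓
Type=R10: 1 row → City = L ✓
Type=R62: 1 row → City = J ✓
Type=R60: 2 rows → City = L, L ✓
Two rows agree on Type but differ on City, so Type -> City does not hold.

No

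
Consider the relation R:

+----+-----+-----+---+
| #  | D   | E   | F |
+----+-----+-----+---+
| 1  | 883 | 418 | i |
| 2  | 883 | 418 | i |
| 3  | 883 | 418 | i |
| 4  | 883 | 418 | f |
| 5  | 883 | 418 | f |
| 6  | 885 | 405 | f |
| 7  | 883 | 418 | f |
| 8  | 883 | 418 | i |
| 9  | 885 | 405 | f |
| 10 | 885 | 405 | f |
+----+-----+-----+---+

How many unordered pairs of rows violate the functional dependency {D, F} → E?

(D=883, F=i): all 4 rows agree on E — 0 pairs.
(D=883, F=f): all 3 rows agree on E — 0 pairs.
(D=885, F=f): all 3 rows agree on E — 0 pairs.

0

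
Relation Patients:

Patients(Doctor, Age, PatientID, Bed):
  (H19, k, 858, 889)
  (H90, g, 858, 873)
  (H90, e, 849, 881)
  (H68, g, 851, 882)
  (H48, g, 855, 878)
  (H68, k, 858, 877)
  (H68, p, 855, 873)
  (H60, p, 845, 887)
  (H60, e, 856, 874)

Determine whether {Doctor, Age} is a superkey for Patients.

All 9 rows have distinct {Doctor, Age} values, so {Doctor, Age} → (all attributes) holds and {Doctor, Age} is a superkey.

Yes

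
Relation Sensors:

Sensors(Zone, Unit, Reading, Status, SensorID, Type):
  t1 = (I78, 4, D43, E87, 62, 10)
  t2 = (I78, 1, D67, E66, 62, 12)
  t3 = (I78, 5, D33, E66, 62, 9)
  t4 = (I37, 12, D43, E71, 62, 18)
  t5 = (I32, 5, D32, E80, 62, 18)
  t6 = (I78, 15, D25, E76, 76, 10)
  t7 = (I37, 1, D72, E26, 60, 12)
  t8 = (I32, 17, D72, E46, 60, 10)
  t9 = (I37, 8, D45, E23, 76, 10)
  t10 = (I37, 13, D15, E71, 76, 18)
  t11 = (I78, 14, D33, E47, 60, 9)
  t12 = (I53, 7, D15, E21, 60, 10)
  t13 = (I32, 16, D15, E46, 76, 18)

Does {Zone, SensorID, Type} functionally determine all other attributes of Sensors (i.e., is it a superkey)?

Yes

All 13 rows have distinct {Zone, SensorID, Type} values, so {Zone, SensorID, Type} → (all attributes) holds and {Zone, SensorID, Type} is a superkey.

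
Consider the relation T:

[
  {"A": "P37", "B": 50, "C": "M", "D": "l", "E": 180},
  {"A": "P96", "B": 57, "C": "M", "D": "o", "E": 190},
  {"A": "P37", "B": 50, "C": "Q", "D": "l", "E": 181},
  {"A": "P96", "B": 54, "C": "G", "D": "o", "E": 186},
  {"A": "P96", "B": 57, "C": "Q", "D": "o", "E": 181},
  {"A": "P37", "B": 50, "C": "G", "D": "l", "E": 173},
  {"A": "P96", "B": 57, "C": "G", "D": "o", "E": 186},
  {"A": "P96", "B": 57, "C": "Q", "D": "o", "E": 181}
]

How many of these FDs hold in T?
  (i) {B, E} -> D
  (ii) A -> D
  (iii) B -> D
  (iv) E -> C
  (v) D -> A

5

(i) {B, E} -> D: every LHS value maps to a single RHS value — holds.
(ii) A -> D: every LHS value maps to a single RHS value — holds.
(iii) B -> D: every LHS value maps to a single RHS value — holds.
(iv) E -> C: every LHS value maps to a single RHS value — holds.
(v) D -> A: every LHS value maps to a single RHS value — holds.
5 of the 5 dependencies hold.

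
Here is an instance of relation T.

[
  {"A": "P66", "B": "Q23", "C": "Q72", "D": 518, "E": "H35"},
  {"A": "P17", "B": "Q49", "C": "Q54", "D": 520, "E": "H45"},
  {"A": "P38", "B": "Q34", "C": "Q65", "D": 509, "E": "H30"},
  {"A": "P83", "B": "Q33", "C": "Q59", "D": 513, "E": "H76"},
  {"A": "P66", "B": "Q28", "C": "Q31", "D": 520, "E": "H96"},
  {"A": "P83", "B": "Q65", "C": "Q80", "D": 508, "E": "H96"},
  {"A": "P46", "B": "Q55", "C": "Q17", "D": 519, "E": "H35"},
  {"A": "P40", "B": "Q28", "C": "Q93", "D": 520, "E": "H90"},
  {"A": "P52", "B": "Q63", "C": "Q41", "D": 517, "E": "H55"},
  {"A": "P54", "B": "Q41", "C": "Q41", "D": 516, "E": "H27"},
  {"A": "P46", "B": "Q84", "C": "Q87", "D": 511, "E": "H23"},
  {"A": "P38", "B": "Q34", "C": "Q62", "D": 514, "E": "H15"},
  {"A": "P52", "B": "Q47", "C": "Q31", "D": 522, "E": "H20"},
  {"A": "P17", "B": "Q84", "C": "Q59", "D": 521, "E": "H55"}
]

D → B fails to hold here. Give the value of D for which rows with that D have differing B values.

D=518: 1 row → B = Q23 ✓
D=520: 3 rows → B takes values {Q49, Q28} — violation
D=509: 1 row → B = Q34 ✓
D=513: 1 row → B = Q33 ✓
D=508: 1 row → B = Q65 ✓
D=519: 1 row → B = Q55 ✓
D=517: 1 row → B = Q63 ✓
D=516: 1 row → B = Q41 ✓
D=511: 1 row → B = Q84 ✓
D=514: 1 row → B = Q34 ✓
D=522: 1 row → B = Q47 ✓
D=521: 1 row → B = Q84 ✓
The only D value with inconsistent B is D=520.

520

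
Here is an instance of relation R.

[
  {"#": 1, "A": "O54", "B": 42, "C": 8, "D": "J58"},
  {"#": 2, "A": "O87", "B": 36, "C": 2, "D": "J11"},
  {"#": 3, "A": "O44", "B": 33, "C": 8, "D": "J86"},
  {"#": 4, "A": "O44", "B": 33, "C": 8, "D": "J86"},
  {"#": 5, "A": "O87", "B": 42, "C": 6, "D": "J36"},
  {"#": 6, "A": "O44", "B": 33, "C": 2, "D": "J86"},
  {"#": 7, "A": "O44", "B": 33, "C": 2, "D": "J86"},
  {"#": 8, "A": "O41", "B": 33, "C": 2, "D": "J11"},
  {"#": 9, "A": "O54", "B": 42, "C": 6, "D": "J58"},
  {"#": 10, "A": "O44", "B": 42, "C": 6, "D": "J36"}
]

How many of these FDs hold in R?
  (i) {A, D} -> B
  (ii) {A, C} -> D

2

(i) {A, D} -> B: every LHS value maps to a single RHS value — holds.
(ii) {A, C} -> D: every LHS value maps to a single RHS value — holds.
2 of the 2 dependencies hold.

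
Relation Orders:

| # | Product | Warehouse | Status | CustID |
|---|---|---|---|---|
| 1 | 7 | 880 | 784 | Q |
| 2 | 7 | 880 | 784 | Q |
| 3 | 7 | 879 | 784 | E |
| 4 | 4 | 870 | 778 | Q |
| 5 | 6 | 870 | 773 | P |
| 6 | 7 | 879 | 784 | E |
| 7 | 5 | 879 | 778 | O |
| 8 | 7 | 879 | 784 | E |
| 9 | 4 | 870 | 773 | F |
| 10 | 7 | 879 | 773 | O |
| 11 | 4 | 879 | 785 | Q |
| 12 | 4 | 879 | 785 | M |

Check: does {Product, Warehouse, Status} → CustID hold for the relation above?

(Product=7, Warehouse=880, Status=784): rows 1, 2 → CustID = Q, Q ✓
(Product=7, Warehouse=879, Status=784): rows 3, 6, 8 → CustID = E, E, E ✓
(Product=4, Warehouse=870, Status=778): row 4 → CustID = Q ✓
(Product=6, Warehouse=870, Status=773): row 5 → CustID = P ✓
(Product=5, Warehouse=879, Status=778): row 7 → CustID = O ✓
(Product=4, Warehouse=870, Status=773): row 9 → CustID = F ✓
(Product=7, Warehouse=879, Status=773): row 10 → CustID = O ✓
(Product=4, Warehouse=879, Status=785): rows 11, 12 → CustID takes values {Q, M} — violation
Two rows agree on {Product, Warehouse, Status} but differ on CustID, so {Product, Warehouse, Status} → CustID does not hold.

No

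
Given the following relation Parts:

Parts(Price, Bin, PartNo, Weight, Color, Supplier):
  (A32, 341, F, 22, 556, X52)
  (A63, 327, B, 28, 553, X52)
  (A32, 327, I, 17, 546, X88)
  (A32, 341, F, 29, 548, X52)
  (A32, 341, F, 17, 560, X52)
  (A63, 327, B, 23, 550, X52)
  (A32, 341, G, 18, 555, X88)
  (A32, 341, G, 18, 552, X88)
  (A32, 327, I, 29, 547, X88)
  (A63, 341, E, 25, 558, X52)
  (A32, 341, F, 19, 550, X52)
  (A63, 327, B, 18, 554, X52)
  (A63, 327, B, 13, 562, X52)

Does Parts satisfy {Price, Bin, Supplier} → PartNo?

Yes

(Price=A32, Bin=341, Supplier=X52): 4 rows → PartNo = F, F, F, F ✓
(Price=A63, Bin=327, Supplier=X52): 4 rows → PartNo = B, B, B, B ✓
(Price=A32, Bin=327, Supplier=X88): 2 rows → PartNo = I, I ✓
(Price=A32, Bin=341, Supplier=X88): 2 rows → PartNo = G, G ✓
(Price=A63, Bin=341, Supplier=X52): 1 row → PartNo = E ✓
Every {Price, Bin, Supplier} value is associated with a single PartNo value, so {Price, Bin, Supplier} → PartNo holds.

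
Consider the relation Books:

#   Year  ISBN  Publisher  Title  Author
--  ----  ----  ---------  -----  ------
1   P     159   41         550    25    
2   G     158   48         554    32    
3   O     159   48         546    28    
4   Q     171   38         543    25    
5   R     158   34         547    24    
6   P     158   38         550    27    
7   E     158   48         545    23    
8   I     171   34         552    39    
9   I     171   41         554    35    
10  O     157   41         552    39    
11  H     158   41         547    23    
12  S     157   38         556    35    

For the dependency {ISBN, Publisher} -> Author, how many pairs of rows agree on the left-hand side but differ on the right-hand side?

1

(ISBN=158, Publisher=48): violating pairs (2,7) — 1 pair.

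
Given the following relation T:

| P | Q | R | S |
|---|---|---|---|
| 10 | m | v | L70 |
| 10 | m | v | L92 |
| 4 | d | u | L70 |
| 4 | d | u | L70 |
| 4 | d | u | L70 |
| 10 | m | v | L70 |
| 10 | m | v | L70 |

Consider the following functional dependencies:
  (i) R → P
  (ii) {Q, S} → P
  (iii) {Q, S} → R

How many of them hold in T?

(i) R → P: every LHS value maps to a single RHS value — holds.
(ii) {Q, S} → P: every LHS value maps to a single RHS value — holds.
(iii) {Q, S} → R: every LHS value maps to a single RHS value — holds.
3 of the 3 dependencies hold.

3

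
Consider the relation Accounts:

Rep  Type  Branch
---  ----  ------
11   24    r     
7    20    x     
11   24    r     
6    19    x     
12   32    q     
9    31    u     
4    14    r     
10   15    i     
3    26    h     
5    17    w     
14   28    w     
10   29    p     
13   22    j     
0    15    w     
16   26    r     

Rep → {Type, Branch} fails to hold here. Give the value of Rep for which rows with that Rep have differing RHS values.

Rep=11: 2 rows → {Type,Branch} = (24, r), (24, r) ✓
Rep=7: 1 row → {Type,Branch} = (20, x) ✓
Rep=6: 1 row → {Type,Branch} = (19, x) ✓
Rep=12: 1 row → {Type,Branch} = (32, q) ✓
Rep=9: 1 row → {Type,Branch} = (31, u) ✓
Rep=4: 1 row → {Type,Branch} = (14, r) ✓
Rep=10: 2 rows → {Type,Branch} takes values {(15, i), (29, p)} — violation
Rep=3: 1 row → {Type,Branch} = (26, h) ✓
Rep=5: 1 row → {Type,Branch} = (17, w) ✓
Rep=14: 1 row → {Type,Branch} = (28, w) ✓
Rep=13: 1 row → {Type,Branch} = (22, j) ✓
Rep=0: 1 row → {Type,Branch} = (15, w) ✓
Rep=16: 1 row → {Type,Branch} = (26, r) ✓
The only Rep value with inconsistent RHS is Rep=10.

10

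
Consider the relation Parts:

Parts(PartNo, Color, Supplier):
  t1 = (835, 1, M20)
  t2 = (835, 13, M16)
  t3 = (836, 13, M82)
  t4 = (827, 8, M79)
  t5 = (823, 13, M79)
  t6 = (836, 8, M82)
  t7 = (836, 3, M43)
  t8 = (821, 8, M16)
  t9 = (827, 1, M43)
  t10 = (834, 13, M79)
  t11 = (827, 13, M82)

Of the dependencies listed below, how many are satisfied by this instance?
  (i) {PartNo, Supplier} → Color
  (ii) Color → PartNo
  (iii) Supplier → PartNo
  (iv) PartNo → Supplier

(i) {PartNo, Supplier} → Color: (PartNo=836, Supplier=M82): rows 3, 6 → Color takes values {13, 8} — violation — fails.
(ii) Color → PartNo: Color=1: rows 1, 9 → PartNo takes values {835, 827} — violation; Color=13: rows 2, 3, 5, 10, 11 → PartNo takes values {835, 836, 823, 834, 827} — violation; Color=8: rows 4, 6, 8 → PartNo takes values {827, 836, 821} — violation — fails.
(iii) Supplier → PartNo: Supplier=M16: rows 2, 8 → PartNo takes values {835, 821} — violation; Supplier=M82: rows 3, 6, 11 → PartNo takes values {836, 827} — violation; Supplier=M79: rows 4, 5, 10 → PartNo takes values {827, 823, 834} — violation; Supplier=M43: rows 7, 9 → PartNo takes values {836, 827} — violation — fails.
(iv) PartNo → Supplier: PartNo=835: rows 1, 2 → Supplier takes values {M20, M16} — violation; PartNo=836: rows 3, 6, 7 → Supplier takes values {M82, M43} — violation; PartNo=827: rows 4, 9, 11 → Supplier takes values {M79, M43, M82} — violation — fails.
None of the 4 dependencies hold.

0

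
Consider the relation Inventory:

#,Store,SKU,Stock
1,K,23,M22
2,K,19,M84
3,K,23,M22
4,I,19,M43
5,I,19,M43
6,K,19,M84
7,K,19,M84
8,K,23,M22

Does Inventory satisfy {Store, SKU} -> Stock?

(Store=K, SKU=23): rows 1, 3, 8 → Stock = M22, M22, M22 ✓
(Store=K, SKU=19): rows 2, 6, 7 → Stock = M84, M84, M84 ✓
(Store=I, SKU=19): rows 4, 5 → Stock = M43, M43 ✓
Every {Store, SKU} value is associated with a single Stock value, so {Store, SKU} -> Stock holds.

Yes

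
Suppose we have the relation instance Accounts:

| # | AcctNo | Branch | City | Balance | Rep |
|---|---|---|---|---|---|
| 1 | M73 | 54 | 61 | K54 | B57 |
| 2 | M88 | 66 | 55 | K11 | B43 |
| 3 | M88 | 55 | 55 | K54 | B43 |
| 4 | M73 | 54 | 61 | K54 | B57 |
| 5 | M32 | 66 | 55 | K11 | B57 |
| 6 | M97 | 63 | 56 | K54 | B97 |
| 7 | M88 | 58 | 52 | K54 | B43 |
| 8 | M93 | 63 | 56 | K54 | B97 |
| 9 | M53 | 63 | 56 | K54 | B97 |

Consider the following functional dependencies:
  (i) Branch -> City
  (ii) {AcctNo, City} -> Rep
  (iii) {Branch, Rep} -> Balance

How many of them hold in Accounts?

3

(i) Branch -> City: every LHS value maps to a single RHS value — holds.
(ii) {AcctNo, City} -> Rep: every LHS value maps to a single RHS value — holds.
(iii) {Branch, Rep} -> Balance: every LHS value maps to a single RHS value — holds.
3 of the 3 dependencies hold.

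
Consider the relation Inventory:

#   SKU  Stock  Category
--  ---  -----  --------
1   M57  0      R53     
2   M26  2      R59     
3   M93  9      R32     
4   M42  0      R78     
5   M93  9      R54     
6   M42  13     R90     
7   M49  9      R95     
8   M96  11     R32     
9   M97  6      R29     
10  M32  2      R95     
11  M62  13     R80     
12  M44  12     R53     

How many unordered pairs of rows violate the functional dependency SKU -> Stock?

SKU=M93: all 2 rows agree on Stock — 0 pairs.
SKU=M42: violating pairs (4,6) — 1 pair.

1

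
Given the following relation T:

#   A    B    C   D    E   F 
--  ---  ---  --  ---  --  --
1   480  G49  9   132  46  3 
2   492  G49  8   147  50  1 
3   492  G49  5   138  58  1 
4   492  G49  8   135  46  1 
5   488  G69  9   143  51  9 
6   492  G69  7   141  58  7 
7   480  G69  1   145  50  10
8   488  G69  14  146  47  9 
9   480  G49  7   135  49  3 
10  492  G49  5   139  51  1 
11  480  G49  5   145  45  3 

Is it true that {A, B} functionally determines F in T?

(A=480, B=G49): rows 1, 9, 11 → F = 3, 3, 3 ✓
(A=492, B=G49): rows 2, 3, 4, 10 → F = 1, 1, 1, 1 ✓
(A=488, B=G69): rows 5, 8 → F = 9, 9 ✓
(A=492, B=G69): row 6 → F = 7 ✓
(A=480, B=G69): row 7 → F = 10 ✓
Every {A, B} value is associated with a single F value, so {A, B} -> F holds.

Yes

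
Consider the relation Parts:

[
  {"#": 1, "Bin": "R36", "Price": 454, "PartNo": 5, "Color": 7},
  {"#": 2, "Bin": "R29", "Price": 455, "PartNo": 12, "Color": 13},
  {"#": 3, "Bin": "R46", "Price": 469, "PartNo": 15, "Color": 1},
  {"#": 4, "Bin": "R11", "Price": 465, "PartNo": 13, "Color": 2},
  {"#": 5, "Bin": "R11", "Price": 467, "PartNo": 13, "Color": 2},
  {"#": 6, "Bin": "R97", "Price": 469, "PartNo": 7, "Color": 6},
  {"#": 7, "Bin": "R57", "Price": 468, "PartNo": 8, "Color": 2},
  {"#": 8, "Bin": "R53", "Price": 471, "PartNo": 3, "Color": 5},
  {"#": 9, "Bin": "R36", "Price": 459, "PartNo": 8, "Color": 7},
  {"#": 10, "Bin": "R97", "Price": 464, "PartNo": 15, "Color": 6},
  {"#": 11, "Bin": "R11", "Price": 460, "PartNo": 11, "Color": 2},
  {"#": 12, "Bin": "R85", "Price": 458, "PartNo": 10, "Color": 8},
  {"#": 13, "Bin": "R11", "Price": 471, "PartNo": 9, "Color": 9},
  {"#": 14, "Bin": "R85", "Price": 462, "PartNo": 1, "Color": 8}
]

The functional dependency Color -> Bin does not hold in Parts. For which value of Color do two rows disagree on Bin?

Color=7: rows 1, 9 → Bin = R36, R36 ✓
Color=13: row 2 → Bin = R29 ✓
Color=1: row 3 → Bin = R46 ✓
Color=2: rows 4, 5, 7, 11 → Bin takes values {R11, R57} — violation
Color=6: rows 6, 10 → Bin = R97, R97 ✓
Color=5: row 8 → Bin = R53 ✓
Color=8: rows 12, 14 → Bin = R85, R85 ✓
Color=9: row 13 → Bin = R11 ✓
The only Color value with inconsistent Bin is Color=2.

2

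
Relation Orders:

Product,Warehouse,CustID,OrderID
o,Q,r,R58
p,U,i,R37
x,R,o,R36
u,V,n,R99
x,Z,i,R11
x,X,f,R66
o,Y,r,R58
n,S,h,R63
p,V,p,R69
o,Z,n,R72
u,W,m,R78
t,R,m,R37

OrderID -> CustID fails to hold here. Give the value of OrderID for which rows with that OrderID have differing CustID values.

OrderID=R58: 2 rows → CustID = r, r ✓
OrderID=R37: 2 rows → CustID takes values {i, m} — violation
OrderID=R36: 1 row → CustID = o ✓
OrderID=R99: 1 row → CustID = n ✓
OrderID=R11: 1 row → CustID = i ✓
OrderID=R66: 1 row → CustID = f ✓
OrderID=R63: 1 row → CustID = h ✓
OrderID=R69: 1 row → CustID = p ✓
OrderID=R72: 1 row → CustID = n ✓
OrderID=R78: 1 row → CustID = m ✓
The only OrderID value with inconsistent CustID is OrderID=R37.

R37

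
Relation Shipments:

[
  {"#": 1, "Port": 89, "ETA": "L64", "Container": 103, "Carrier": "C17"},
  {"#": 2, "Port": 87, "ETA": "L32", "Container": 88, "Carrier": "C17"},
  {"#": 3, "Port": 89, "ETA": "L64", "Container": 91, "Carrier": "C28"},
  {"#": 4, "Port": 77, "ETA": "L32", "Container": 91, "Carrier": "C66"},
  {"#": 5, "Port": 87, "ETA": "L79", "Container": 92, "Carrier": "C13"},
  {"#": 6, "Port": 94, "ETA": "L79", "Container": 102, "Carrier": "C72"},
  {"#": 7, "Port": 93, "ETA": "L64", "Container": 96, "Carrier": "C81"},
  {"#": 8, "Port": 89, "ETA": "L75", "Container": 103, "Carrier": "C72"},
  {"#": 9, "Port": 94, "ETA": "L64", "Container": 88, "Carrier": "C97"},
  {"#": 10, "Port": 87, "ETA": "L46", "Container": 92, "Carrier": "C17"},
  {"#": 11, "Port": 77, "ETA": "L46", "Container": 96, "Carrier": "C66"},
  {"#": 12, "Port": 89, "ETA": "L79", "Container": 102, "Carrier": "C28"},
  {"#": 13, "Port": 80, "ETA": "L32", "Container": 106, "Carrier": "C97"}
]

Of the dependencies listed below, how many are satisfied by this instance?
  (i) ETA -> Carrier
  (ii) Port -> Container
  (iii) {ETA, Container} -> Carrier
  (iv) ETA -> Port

0

(i) ETA -> Carrier: ETA=L64: rows 1, 3, 7, 9 → Carrier takes values {C17, C28, C81, C97} — violation; ETA=L32: rows 2, 4, 13 → Carrier takes values {C17, C66, C97} — violation; ETA=L79: rows 5, 6, 12 → Carrier takes values {C13, C72, C28} — violation; ETA=L46: rows 10, 11 → Carrier takes values {C17, C66} — violation — fails.
(ii) Port -> Container: Port=89: rows 1, 3, 8, 12 → Container takes values {103, 91, 102} — violation; Port=87: rows 2, 5, 10 → Container takes values {88, 92} — violation; Port=77: rows 4, 11 → Container takes values {91, 96} — violation; Port=94: rows 6, 9 → Container takes values {102, 88} — violation — fails.
(iii) {ETA, Container} -> Carrier: (ETA=L79, Container=102): rows 6, 12 → Carrier takes values {C72, C28} — violation — fails.
(iv) ETA -> Port: ETA=L64: rows 1, 3, 7, 9 → Port takes values {89, 93, 94} — violation; ETA=L32: rows 2, 4, 13 → Port takes values {87, 77, 80} — violation; ETA=L79: rows 5, 6, 12 → Port takes values {87, 94, 89} — violation; ETA=L46: rows 10, 11 → Port takes values {87, 77} — violation — fails.
None of the 4 dependencies hold.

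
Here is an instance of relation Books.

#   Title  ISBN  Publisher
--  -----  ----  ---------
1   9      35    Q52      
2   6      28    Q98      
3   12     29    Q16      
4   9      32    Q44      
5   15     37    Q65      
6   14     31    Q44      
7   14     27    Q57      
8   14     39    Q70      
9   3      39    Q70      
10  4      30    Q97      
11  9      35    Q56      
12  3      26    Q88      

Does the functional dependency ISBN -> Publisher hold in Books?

No

ISBN=35: rows 1, 11 → Publisher takes values {Q52, Q56} — violation
ISBN=28: row 2 → Publisher = Q98 ✓
ISBN=29: row 3 → Publisher = Q16 ✓
ISBN=32: row 4 → Publisher = Q44 ✓
ISBN=37: row 5 → Publisher = Q65 ✓
ISBN=31: row 6 → Publisher = Q44 ✓
ISBN=27: row 7 → Publisher = Q57 ✓
ISBN=39: rows 8, 9 → Publisher = Q70, Q70 ✓
ISBN=30: row 10 → Publisher = Q97 ✓
ISBN=26: row 12 → Publisher = Q88 ✓
Two rows agree on ISBN but differ on Publisher, so ISBN -> Publisher does not hold.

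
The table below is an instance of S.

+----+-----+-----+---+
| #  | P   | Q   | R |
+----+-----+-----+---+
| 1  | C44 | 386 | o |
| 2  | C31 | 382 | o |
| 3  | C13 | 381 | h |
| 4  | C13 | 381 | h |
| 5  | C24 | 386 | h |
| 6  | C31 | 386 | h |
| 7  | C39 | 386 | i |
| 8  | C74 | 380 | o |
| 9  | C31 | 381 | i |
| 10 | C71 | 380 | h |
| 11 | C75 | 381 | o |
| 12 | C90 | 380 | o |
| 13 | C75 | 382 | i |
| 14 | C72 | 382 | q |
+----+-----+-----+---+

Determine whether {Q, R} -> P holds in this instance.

(Q=386, R=o): row 1 → P = C44 ✓
(Q=382, R=o): row 2 → P = C31 ✓
(Q=381, R=h): rows 3, 4 → P = C13, C13 ✓
(Q=386, R=h): rows 5, 6 → P takes values {C24, C31} — violation
(Q=386, R=i): row 7 → P = C39 ✓
(Q=380, R=o): rows 8, 12 → P takes values {C74, C90} — violation
(Q=381, R=i): row 9 → P = C31 ✓
(Q=380, R=h): row 10 → P = C71 ✓
(Q=381, R=o): row 11 → P = C75 ✓
(Q=382, R=i): row 13 → P = C75 ✓
(Q=382, R=q): row 14 → P = C72 ✓
Two rows agree on {Q, R} but differ on P, so {Q, R} -> P does not hold.

No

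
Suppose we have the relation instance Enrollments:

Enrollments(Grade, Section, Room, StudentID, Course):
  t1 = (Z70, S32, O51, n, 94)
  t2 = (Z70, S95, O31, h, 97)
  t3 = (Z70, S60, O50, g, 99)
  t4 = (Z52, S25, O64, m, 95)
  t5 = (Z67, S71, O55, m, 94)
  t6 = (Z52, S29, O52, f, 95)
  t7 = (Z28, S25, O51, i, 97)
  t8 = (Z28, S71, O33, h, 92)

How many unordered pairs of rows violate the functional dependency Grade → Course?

4

Grade=Z70: violating pairs (1,2), (1,3), (2,3) — 3 pairs.
Grade=Z52: all 2 rows agree on Course — 0 pairs.
Grade=Z28: violating pairs (7,8) — 1 pair.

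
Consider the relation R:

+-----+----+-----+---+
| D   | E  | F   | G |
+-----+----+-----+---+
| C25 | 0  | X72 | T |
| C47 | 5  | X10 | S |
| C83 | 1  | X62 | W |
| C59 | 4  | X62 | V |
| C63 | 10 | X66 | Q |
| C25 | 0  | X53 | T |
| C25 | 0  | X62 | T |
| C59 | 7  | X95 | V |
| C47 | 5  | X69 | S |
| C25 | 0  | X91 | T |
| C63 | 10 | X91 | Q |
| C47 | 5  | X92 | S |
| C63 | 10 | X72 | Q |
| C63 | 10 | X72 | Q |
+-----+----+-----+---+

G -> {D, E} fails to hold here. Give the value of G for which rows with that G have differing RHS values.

V

G=T: 4 rows → {D,E} = (C25, 0), (C25, 0), (C25, 0), (C25, 0) ✓
G=S: 3 rows → {D,E} = (C47, 5), (C47, 5), (C47, 5) ✓
G=W: 1 row → {D,E} = (C83, 1) ✓
G=V: 2 rows → {D,E} takes values {(C59, 4), (C59, 7)} — violation
G=Q: 4 rows → {D,E} = (C63, 10), (C63, 10), (C63, 10), (C63, 10) ✓
The only G value with inconsistent RHS is G=V.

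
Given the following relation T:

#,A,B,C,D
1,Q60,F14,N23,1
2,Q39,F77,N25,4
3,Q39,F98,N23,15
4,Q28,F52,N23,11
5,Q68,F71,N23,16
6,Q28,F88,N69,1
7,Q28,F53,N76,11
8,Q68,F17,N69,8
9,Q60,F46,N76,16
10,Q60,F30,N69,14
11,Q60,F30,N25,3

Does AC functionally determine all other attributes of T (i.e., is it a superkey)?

All 11 rows have distinct AC values, so AC → (all attributes) holds and AC is a superkey.

Yes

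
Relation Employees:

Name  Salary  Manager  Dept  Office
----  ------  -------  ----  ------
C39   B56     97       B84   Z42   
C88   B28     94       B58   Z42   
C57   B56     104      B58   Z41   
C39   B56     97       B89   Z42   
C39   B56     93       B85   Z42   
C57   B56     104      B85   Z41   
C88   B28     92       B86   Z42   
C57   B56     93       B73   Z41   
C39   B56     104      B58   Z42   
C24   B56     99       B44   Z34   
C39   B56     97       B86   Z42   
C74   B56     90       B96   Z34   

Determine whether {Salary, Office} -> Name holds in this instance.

(Salary=B56, Office=Z42): 5 rows → Name = C39, C39, C39, C39, C39 ✓
(Salary=B28, Office=Z42): 2 rows → Name = C88, C88 ✓
(Salary=B56, Office=Z41): 3 rows → Name = C57, C57, C57 ✓
(Salary=B56, Office=Z34): 2 rows → Name takes values {C24, C74} — violation
Two rows agree on {Salary, Office} but differ on Name, so {Salary, Office} -> Name does not hold.

No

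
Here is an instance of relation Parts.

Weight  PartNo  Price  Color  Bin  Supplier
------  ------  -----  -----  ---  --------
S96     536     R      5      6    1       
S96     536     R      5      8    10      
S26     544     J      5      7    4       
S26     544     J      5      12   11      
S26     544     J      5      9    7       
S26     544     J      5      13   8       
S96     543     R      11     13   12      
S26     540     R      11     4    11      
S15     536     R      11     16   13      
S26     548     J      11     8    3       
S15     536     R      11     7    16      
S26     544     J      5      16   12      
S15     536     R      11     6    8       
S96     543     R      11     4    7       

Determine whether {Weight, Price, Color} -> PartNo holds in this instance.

Yes

(Weight=S96, Price=R, Color=5): 2 rows → PartNo = 536, 536 ✓
(Weight=S26, Price=J, Color=5): 5 rows → PartNo = 544, 544, 544, 544, 544 ✓
(Weight=S96, Price=R, Color=11): 2 rows → PartNo = 543, 543 ✓
(Weight=S26, Price=R, Color=11): 1 row → PartNo = 540 ✓
(Weight=S15, Price=R, Color=11): 3 rows → PartNo = 536, 536, 536 ✓
(Weight=S26, Price=J, Color=11): 1 row → PartNo = 548 ✓
Every {Weight, Price, Color} value is associated with a single PartNo value, so {Weight, Price, Color} -> PartNo holds.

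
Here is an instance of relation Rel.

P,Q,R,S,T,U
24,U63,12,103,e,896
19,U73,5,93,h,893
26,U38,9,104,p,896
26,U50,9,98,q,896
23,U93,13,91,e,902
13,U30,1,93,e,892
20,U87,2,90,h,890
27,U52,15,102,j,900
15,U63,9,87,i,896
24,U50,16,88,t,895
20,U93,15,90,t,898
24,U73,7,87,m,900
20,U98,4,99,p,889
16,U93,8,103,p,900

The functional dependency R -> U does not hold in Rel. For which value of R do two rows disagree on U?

15

R=12: 1 row → U = 896 ✓
R=5: 1 row → U = 893 ✓
R=9: 3 rows → U = 896, 896, 896 ✓
R=13: 1 row → U = 902 ✓
R=1: 1 row → U = 892 ✓
R=2: 1 row → U = 890 ✓
R=15: 2 rows → U takes values {900, 898} — violation
R=16: 1 row → U = 895 ✓
R=7: 1 row → U = 900 ✓
R=4: 1 row → U = 889 ✓
R=8: 1 row → U = 900 ✓
The only R value with inconsistent U is R=15.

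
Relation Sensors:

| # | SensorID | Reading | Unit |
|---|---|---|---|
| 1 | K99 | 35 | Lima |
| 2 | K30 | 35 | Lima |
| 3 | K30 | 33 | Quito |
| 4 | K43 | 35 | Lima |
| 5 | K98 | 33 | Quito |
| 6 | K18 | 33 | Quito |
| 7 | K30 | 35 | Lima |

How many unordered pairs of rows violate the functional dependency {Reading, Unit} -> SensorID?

(Reading=35, Unit=Lima): violating pairs (1,2), (1,4), (1,7), (2,4), (4,7) — 5 pairs.
(Reading=33, Unit=Quito): violating pairs (3,5), (3,6), (5,6) — 3 pairs.

8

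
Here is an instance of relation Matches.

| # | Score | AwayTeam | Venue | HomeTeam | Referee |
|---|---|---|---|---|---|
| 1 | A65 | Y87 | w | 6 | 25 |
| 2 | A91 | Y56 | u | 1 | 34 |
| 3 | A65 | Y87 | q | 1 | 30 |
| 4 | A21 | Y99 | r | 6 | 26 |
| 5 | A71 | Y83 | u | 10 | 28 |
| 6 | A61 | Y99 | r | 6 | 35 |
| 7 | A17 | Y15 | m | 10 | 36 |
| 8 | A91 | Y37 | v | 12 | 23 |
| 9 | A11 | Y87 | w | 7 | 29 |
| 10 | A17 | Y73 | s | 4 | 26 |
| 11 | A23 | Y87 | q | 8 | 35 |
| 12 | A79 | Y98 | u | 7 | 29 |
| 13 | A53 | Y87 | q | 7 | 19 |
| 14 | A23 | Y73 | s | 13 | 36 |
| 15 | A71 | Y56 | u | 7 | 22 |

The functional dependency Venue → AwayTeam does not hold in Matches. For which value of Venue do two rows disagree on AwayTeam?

Venue=w: rows 1, 9 → AwayTeam = Y87, Y87 ✓
Venue=u: rows 2, 5, 12, 15 → AwayTeam takes values {Y56, Y83, Y98} — violation
Venue=q: rows 3, 11, 13 → AwayTeam = Y87, Y87, Y87 ✓
Venue=r: rows 4, 6 → AwayTeam = Y99, Y99 ✓
Venue=m: row 7 → AwayTeam = Y15 ✓
Venue=v: row 8 → AwayTeam = Y37 ✓
Venue=s: rows 10, 14 → AwayTeam = Y73, Y73 ✓
The only Venue value with inconsistent AwayTeam is Venue=u.

u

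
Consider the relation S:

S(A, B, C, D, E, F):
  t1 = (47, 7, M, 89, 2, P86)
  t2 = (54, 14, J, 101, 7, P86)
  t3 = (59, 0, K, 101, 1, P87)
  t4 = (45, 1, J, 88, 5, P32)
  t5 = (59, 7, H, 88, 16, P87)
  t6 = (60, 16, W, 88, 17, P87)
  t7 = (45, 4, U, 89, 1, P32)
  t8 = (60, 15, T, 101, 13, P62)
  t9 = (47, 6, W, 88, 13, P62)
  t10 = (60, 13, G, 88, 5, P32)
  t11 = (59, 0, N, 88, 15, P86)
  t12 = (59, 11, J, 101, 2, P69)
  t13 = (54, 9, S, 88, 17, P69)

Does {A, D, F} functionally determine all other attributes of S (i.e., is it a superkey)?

All 13 rows have distinct {A, D, F} values, so {A, D, F} → (all attributes) holds and {A, D, F} is a superkey.

Yes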